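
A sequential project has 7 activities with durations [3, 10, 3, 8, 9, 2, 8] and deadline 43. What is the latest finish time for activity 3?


LF(activity 3) = deadline - sum of successor durations
Successors: activities 4 through 7 with durations [8, 9, 2, 8]
Sum of successor durations = 27
LF = 43 - 27 = 16

16


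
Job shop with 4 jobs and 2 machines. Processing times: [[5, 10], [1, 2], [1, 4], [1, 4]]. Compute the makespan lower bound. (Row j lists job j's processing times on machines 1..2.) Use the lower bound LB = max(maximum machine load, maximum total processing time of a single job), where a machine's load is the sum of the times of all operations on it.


Machine loads:
  Machine 1: 5 + 1 + 1 + 1 = 8
  Machine 2: 10 + 2 + 4 + 4 = 20
Max machine load = 20
Job totals:
  Job 1: 15
  Job 2: 3
  Job 3: 5
  Job 4: 5
Max job total = 15
Lower bound = max(20, 15) = 20

20


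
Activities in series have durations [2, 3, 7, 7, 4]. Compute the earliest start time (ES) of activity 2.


Activity 2 starts after activities 1 through 1 complete.
Predecessor durations: [2]
ES = 2 = 2

2


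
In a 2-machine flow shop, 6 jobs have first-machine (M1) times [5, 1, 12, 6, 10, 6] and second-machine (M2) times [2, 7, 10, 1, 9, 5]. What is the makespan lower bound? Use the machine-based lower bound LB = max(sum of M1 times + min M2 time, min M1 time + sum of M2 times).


LB1 = sum(M1 times) + min(M2 times) = 40 + 1 = 41
LB2 = min(M1 times) + sum(M2 times) = 1 + 34 = 35
Lower bound = max(LB1, LB2) = max(41, 35) = 41

41


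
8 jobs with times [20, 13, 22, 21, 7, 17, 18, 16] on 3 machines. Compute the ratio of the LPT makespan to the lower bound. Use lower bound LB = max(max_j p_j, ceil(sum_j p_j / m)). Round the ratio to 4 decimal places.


LPT order: [22, 21, 20, 18, 17, 16, 13, 7]
Machine loads after assignment: [51, 45, 38]
LPT makespan = 51
Lower bound = max(max_job, ceil(total/3)) = max(22, 45) = 45
Ratio = 51 / 45 = 1.1333

1.1333


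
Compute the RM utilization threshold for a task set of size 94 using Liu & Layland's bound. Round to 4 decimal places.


Compute 2^(1/94) = 1.0074011604
Subtract 1: 1.0074011604 - 1 = 0.0074011604
Multiply by n: 94 * 0.0074011604 = 0.6957090776
Round to 4 dp: 0.6957

0.6957


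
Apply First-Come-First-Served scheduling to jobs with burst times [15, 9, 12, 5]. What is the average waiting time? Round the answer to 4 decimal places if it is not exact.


FCFS order (as given): [15, 9, 12, 5]
Waiting times:
  Job 1: wait = 0
  Job 2: wait = 15
  Job 3: wait = 24
  Job 4: wait = 36
Sum of waiting times = 75
Average waiting time = 75/4 = 18.75

18.75


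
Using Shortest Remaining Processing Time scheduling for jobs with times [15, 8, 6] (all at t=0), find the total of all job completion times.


Since all jobs arrive at t=0, SRPT equals SPT ordering.
SPT order: [6, 8, 15]
Completion times:
  Job 1: p=6, C=6
  Job 2: p=8, C=14
  Job 3: p=15, C=29
Total completion time = 6 + 14 + 29 = 49

49


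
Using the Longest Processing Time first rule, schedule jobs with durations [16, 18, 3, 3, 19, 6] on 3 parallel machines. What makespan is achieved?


Sort jobs in decreasing order (LPT): [19, 18, 16, 6, 3, 3]
Assign each job to the least loaded machine:
  Machine 1: jobs [19, 3], load = 22
  Machine 2: jobs [18, 3], load = 21
  Machine 3: jobs [16, 6], load = 22
Makespan = max load = 22

22


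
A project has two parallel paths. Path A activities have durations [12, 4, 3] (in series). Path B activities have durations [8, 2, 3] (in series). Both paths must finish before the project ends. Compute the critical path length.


Path A total = 12 + 4 + 3 = 19
Path B total = 8 + 2 + 3 = 13
Critical path = longest path = max(19, 13) = 19

19


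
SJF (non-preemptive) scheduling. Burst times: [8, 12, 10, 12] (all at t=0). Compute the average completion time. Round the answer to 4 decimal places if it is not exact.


SJF order (ascending): [8, 10, 12, 12]
Completion times:
  Job 1: burst=8, C=8
  Job 2: burst=10, C=18
  Job 3: burst=12, C=30
  Job 4: burst=12, C=42
Average completion = 98/4 = 24.5

24.5


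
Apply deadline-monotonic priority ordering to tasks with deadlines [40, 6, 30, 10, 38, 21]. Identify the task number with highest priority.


Sort tasks by relative deadline (ascending):
  Task 2: deadline = 6
  Task 4: deadline = 10
  Task 6: deadline = 21
  Task 3: deadline = 30
  Task 5: deadline = 38
  Task 1: deadline = 40
Priority order (highest first): [2, 4, 6, 3, 5, 1]
Highest priority task = 2

2


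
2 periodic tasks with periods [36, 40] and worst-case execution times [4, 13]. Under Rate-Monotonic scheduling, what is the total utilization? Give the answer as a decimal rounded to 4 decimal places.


Compute individual utilizations (exact fractions):
  Task 1: C/T = 4/36 = 1/9 (approx. 0.1111)
  Task 2: C/T = 13/40 (approx. 0.325)
Total utilization U = 1/9 + 13/40 = 157/360
Rounded to 4 decimal places: U = 0.4361
RM (Liu & Layland) bound for 2 tasks = 0.828427; compare with U = 157/360 (approx. 0.436111)
U <= bound, so schedulable by RM sufficient condition.

0.4361


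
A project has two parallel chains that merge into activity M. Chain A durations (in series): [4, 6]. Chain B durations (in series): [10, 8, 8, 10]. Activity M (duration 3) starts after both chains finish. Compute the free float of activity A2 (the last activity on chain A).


ES(A2) = sum of predecessors on chain A = 4
EF(A2) = ES + duration = 4 + 6 = 10
Successor of A2 is M. ES(M) = max(sum(A), sum(B)) = max(10, 36) = 36
Free float = ES(successor) - EF(current) = 36 - 10 = 26

26


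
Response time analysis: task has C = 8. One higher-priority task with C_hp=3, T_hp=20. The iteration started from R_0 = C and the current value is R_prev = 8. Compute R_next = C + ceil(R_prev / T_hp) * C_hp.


R_next = C + ceil(R_prev / T_hp) * C_hp
ceil(8 / 20) = ceil(0.4) = 1
Interference = 1 * 3 = 3
R_next = 8 + 3 = 11

11


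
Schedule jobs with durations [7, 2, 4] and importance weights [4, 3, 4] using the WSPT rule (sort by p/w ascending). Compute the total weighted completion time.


Compute p/w ratios and sort ascending (WSPT): [(2, 3), (4, 4), (7, 4)]
Compute weighted completion times:
  Job (p=2,w=3): C=2, w*C=3*2=6
  Job (p=4,w=4): C=6, w*C=4*6=24
  Job (p=7,w=4): C=13, w*C=4*13=52
Total weighted completion time = 82

82


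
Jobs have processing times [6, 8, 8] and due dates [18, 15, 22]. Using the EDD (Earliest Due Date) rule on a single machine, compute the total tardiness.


Sort by due date (EDD order): [(8, 15), (6, 18), (8, 22)]
Compute completion times and tardiness:
  Job 1: p=8, d=15, C=8, tardiness=max(0,8-15)=0
  Job 2: p=6, d=18, C=14, tardiness=max(0,14-18)=0
  Job 3: p=8, d=22, C=22, tardiness=max(0,22-22)=0
Total tardiness = 0

0


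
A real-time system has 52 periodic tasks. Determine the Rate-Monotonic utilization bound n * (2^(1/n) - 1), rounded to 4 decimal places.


Compute 2^(1/52) = 1.0134189907
Subtract 1: 1.0134189907 - 1 = 0.0134189907
Multiply by n: 52 * 0.0134189907 = 0.6977875164
Round to 4 dp: 0.6978

0.6978


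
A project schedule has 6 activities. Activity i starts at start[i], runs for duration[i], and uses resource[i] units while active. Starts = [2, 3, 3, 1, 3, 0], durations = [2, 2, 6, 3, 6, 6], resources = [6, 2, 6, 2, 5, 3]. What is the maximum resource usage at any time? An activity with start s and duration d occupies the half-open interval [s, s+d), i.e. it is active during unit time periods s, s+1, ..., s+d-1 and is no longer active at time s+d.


Each activity i is active on [start_i, start_i + duration_i).
Compute total resource usage per time slot:
  t=0: active resources = [3], total = 3
  t=1: active resources = [2, 3], total = 5
  t=2: active resources = [6, 2, 3], total = 11
  t=3: active resources = [6, 2, 6, 2, 5, 3], total = 24
  t=4: active resources = [2, 6, 5, 3], total = 16
  t=5: active resources = [6, 5, 3], total = 14
  t=6: active resources = [6, 5], total = 11
  t=7: active resources = [6, 5], total = 11
  t=8: active resources = [6, 5], total = 11
Peak resource demand = 24

24


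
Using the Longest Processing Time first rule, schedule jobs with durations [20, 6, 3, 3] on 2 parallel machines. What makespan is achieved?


Sort jobs in decreasing order (LPT): [20, 6, 3, 3]
Assign each job to the least loaded machine:
  Machine 1: jobs [20], load = 20
  Machine 2: jobs [6, 3, 3], load = 12
Makespan = max load = 20

20


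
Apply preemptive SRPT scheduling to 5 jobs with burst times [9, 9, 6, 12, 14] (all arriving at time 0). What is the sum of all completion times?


Since all jobs arrive at t=0, SRPT equals SPT ordering.
SPT order: [6, 9, 9, 12, 14]
Completion times:
  Job 1: p=6, C=6
  Job 2: p=9, C=15
  Job 3: p=9, C=24
  Job 4: p=12, C=36
  Job 5: p=14, C=50
Total completion time = 6 + 15 + 24 + 36 + 50 = 131

131


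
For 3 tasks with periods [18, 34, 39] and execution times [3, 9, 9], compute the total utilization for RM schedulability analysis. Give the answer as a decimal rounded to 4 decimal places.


Compute individual utilizations (exact fractions):
  Task 1: C/T = 3/18 = 1/6 (approx. 0.1667)
  Task 2: C/T = 9/34 (approx. 0.2647)
  Task 3: C/T = 9/39 = 3/13 (approx. 0.2308)
Total utilization U = 1/6 + 9/34 + 3/13 = 439/663
Rounded to 4 decimal places: U = 0.6621
RM (Liu & Layland) bound for 3 tasks = 0.779763; compare with U = 439/663 (approx. 0.662142)
U <= bound, so schedulable by RM sufficient condition.

0.6621


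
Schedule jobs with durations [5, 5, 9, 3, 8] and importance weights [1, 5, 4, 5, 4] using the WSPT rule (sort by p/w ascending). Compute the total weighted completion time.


Compute p/w ratios and sort ascending (WSPT): [(3, 5), (5, 5), (8, 4), (9, 4), (5, 1)]
Compute weighted completion times:
  Job (p=3,w=5): C=3, w*C=5*3=15
  Job (p=5,w=5): C=8, w*C=5*8=40
  Job (p=8,w=4): C=16, w*C=4*16=64
  Job (p=9,w=4): C=25, w*C=4*25=100
  Job (p=5,w=1): C=30, w*C=1*30=30
Total weighted completion time = 249

249


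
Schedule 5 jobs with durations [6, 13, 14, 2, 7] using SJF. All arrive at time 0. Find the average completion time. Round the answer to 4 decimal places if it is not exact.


SJF order (ascending): [2, 6, 7, 13, 14]
Completion times:
  Job 1: burst=2, C=2
  Job 2: burst=6, C=8
  Job 3: burst=7, C=15
  Job 4: burst=13, C=28
  Job 5: burst=14, C=42
Average completion = 95/5 = 19.0

19.0


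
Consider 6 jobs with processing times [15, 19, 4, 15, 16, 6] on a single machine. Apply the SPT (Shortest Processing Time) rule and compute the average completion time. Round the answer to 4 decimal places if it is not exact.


Sort jobs by processing time (SPT order): [4, 6, 15, 15, 16, 19]
Compute completion times sequentially:
  Job 1: processing = 4, completes at 4
  Job 2: processing = 6, completes at 10
  Job 3: processing = 15, completes at 25
  Job 4: processing = 15, completes at 40
  Job 5: processing = 16, completes at 56
  Job 6: processing = 19, completes at 75
Sum of completion times = 210
Average completion time = 210/6 = 35.0

35.0


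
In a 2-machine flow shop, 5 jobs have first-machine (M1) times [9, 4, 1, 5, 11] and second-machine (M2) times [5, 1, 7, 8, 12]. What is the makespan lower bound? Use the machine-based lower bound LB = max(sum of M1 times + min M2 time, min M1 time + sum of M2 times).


LB1 = sum(M1 times) + min(M2 times) = 30 + 1 = 31
LB2 = min(M1 times) + sum(M2 times) = 1 + 33 = 34
Lower bound = max(LB1, LB2) = max(31, 34) = 34

34


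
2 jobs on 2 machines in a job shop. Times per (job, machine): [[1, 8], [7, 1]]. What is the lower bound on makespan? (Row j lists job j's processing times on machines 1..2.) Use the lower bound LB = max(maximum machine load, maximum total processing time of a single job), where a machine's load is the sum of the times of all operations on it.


Machine loads:
  Machine 1: 1 + 7 = 8
  Machine 2: 8 + 1 = 9
Max machine load = 9
Job totals:
  Job 1: 9
  Job 2: 8
Max job total = 9
Lower bound = max(9, 9) = 9

9


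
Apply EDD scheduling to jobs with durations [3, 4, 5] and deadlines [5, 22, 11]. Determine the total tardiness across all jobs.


Sort by due date (EDD order): [(3, 5), (5, 11), (4, 22)]
Compute completion times and tardiness:
  Job 1: p=3, d=5, C=3, tardiness=max(0,3-5)=0
  Job 2: p=5, d=11, C=8, tardiness=max(0,8-11)=0
  Job 3: p=4, d=22, C=12, tardiness=max(0,12-22)=0
Total tardiness = 0

0


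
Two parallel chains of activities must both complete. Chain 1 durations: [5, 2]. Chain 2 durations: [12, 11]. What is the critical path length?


Path A total = 5 + 2 = 7
Path B total = 12 + 11 = 23
Critical path = longest path = max(7, 23) = 23

23


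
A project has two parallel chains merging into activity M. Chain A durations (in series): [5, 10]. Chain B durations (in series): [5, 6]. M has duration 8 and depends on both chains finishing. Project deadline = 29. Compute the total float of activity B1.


Forward pass: ES(B1) = sum of predecessors on chain B = 0
EF = ES + duration = 0 + 5 = 5
Backward pass: LF(M) = deadline = 29; LS(M) = 29 - 8 = 21
LF(B1) = LS(M) - sum(successors on chain B) = 21 - 6 = 15
LS = LF - duration = 15 - 5 = 10
Total float = LS - ES = 10 - 0 = 10

10


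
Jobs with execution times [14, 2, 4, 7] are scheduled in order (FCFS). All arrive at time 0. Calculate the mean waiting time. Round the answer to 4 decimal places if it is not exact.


FCFS order (as given): [14, 2, 4, 7]
Waiting times:
  Job 1: wait = 0
  Job 2: wait = 14
  Job 3: wait = 16
  Job 4: wait = 20
Sum of waiting times = 50
Average waiting time = 50/4 = 12.5

12.5


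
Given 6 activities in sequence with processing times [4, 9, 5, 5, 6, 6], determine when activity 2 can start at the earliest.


Activity 2 starts after activities 1 through 1 complete.
Predecessor durations: [4]
ES = 4 = 4

4


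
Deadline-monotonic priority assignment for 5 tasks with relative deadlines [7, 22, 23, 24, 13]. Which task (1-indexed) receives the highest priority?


Sort tasks by relative deadline (ascending):
  Task 1: deadline = 7
  Task 5: deadline = 13
  Task 2: deadline = 22
  Task 3: deadline = 23
  Task 4: deadline = 24
Priority order (highest first): [1, 5, 2, 3, 4]
Highest priority task = 1

1


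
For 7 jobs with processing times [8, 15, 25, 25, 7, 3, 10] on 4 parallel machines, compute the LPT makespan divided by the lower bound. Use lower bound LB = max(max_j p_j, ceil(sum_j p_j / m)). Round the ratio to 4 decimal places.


LPT order: [25, 25, 15, 10, 8, 7, 3]
Machine loads after assignment: [25, 25, 22, 21]
LPT makespan = 25
Lower bound = max(max_job, ceil(total/4)) = max(25, 24) = 25
Ratio = 25 / 25 = 1.0

1.0


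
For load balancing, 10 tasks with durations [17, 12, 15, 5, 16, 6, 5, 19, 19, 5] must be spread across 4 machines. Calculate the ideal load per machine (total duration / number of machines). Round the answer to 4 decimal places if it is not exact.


Total processing time = 17 + 12 + 15 + 5 + 16 + 6 + 5 + 19 + 19 + 5 = 119
Number of machines = 4
Ideal balanced load = 119 / 4 = 29.75

29.75


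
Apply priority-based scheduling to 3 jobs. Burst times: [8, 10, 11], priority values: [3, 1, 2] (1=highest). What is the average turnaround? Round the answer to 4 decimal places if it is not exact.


Sort by priority (ascending = highest first):
Order: [(1, 10), (2, 11), (3, 8)]
Completion times:
  Priority 1, burst=10, C=10
  Priority 2, burst=11, C=21
  Priority 3, burst=8, C=29
Average turnaround = 60/3 = 20.0

20.0


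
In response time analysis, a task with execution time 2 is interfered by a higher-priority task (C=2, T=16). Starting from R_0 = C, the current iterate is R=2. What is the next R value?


R_next = C + ceil(R_prev / T_hp) * C_hp
ceil(2 / 16) = ceil(0.125) = 1
Interference = 1 * 2 = 2
R_next = 2 + 2 = 4

4


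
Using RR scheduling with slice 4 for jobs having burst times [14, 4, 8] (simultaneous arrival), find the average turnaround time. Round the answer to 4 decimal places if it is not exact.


Time quantum = 4
Execution trace:
  J1 runs 4 units, time = 4
  J2 runs 4 units, time = 8
  J3 runs 4 units, time = 12
  J1 runs 4 units, time = 16
  J3 runs 4 units, time = 20
  J1 runs 4 units, time = 24
  J1 runs 2 units, time = 26
Finish times: [26, 8, 20]
Average turnaround = 54/3 = 18.0

18.0


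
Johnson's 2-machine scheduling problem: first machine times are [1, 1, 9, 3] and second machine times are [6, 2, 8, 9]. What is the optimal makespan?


Apply Johnson's rule:
  Group 1 (a <= b): [(1, 1, 6), (2, 1, 2), (4, 3, 9)]
  Group 2 (a > b): [(3, 9, 8)]
Optimal job order: [1, 2, 4, 3]
Schedule:
  Job 1: M1 done at 1, M2 done at 7
  Job 2: M1 done at 2, M2 done at 9
  Job 4: M1 done at 5, M2 done at 18
  Job 3: M1 done at 14, M2 done at 26
Makespan = 26

26


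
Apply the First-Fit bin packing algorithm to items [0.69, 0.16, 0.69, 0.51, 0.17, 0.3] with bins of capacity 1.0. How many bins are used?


Place items sequentially using First-Fit:
  Item 0.69 -> new Bin 1
  Item 0.16 -> Bin 1 (now 0.85)
  Item 0.69 -> new Bin 2
  Item 0.51 -> new Bin 3
  Item 0.17 -> Bin 2 (now 0.86)
  Item 0.3 -> Bin 3 (now 0.81)
Total bins used = 3

3


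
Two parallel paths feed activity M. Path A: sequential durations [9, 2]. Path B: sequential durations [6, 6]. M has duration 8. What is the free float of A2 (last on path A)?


ES(A2) = sum of predecessors on chain A = 9
EF(A2) = ES + duration = 9 + 2 = 11
Successor of A2 is M. ES(M) = max(sum(A), sum(B)) = max(11, 12) = 12
Free float = ES(successor) - EF(current) = 12 - 11 = 1

1


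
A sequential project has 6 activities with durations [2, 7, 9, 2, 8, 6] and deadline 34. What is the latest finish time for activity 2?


LF(activity 2) = deadline - sum of successor durations
Successors: activities 3 through 6 with durations [9, 2, 8, 6]
Sum of successor durations = 25
LF = 34 - 25 = 9

9


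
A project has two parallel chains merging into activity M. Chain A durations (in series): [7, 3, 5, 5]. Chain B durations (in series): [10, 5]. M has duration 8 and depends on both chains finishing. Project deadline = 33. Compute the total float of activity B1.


Forward pass: ES(B1) = sum of predecessors on chain B = 0
EF = ES + duration = 0 + 10 = 10
Backward pass: LF(M) = deadline = 33; LS(M) = 33 - 8 = 25
LF(B1) = LS(M) - sum(successors on chain B) = 25 - 5 = 20
LS = LF - duration = 20 - 10 = 10
Total float = LS - ES = 10 - 0 = 10

10


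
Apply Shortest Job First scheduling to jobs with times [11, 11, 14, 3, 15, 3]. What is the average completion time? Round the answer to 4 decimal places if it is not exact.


SJF order (ascending): [3, 3, 11, 11, 14, 15]
Completion times:
  Job 1: burst=3, C=3
  Job 2: burst=3, C=6
  Job 3: burst=11, C=17
  Job 4: burst=11, C=28
  Job 5: burst=14, C=42
  Job 6: burst=15, C=57
Average completion = 153/6 = 25.5

25.5


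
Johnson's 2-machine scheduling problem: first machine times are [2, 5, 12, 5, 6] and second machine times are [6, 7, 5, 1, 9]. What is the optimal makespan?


Apply Johnson's rule:
  Group 1 (a <= b): [(1, 2, 6), (2, 5, 7), (5, 6, 9)]
  Group 2 (a > b): [(3, 12, 5), (4, 5, 1)]
Optimal job order: [1, 2, 5, 3, 4]
Schedule:
  Job 1: M1 done at 2, M2 done at 8
  Job 2: M1 done at 7, M2 done at 15
  Job 5: M1 done at 13, M2 done at 24
  Job 3: M1 done at 25, M2 done at 30
  Job 4: M1 done at 30, M2 done at 31
Makespan = 31

31


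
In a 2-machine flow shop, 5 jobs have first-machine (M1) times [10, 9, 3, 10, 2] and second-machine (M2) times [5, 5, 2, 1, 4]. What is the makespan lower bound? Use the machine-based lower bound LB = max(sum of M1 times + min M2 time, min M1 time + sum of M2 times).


LB1 = sum(M1 times) + min(M2 times) = 34 + 1 = 35
LB2 = min(M1 times) + sum(M2 times) = 2 + 17 = 19
Lower bound = max(LB1, LB2) = max(35, 19) = 35

35


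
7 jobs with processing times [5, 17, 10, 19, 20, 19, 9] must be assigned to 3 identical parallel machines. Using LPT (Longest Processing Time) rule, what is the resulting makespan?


Sort jobs in decreasing order (LPT): [20, 19, 19, 17, 10, 9, 5]
Assign each job to the least loaded machine:
  Machine 1: jobs [20, 9, 5], load = 34
  Machine 2: jobs [19, 17], load = 36
  Machine 3: jobs [19, 10], load = 29
Makespan = max load = 36

36


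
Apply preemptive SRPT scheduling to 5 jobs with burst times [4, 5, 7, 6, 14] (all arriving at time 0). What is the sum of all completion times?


Since all jobs arrive at t=0, SRPT equals SPT ordering.
SPT order: [4, 5, 6, 7, 14]
Completion times:
  Job 1: p=4, C=4
  Job 2: p=5, C=9
  Job 3: p=6, C=15
  Job 4: p=7, C=22
  Job 5: p=14, C=36
Total completion time = 4 + 9 + 15 + 22 + 36 = 86

86


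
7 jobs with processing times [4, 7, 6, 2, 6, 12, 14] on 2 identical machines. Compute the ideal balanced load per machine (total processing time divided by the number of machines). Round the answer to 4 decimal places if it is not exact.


Total processing time = 4 + 7 + 6 + 2 + 6 + 12 + 14 = 51
Number of machines = 2
Ideal balanced load = 51 / 2 = 25.5

25.5


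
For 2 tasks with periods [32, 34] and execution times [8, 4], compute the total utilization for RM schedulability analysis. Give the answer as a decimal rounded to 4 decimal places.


Compute individual utilizations (exact fractions):
  Task 1: C/T = 8/32 = 1/4 (approx. 0.25)
  Task 2: C/T = 4/34 = 2/17 (approx. 0.1176)
Total utilization U = 1/4 + 2/17 = 25/68
Rounded to 4 decimal places: U = 0.3676
RM (Liu & Layland) bound for 2 tasks = 0.828427; compare with U = 25/68 (approx. 0.367647)
U <= bound, so schedulable by RM sufficient condition.

0.3676


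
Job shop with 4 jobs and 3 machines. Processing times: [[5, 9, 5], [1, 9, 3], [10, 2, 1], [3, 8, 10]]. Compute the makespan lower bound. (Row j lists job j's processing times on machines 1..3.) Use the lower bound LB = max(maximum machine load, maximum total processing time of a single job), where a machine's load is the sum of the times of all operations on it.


Machine loads:
  Machine 1: 5 + 1 + 10 + 3 = 19
  Machine 2: 9 + 9 + 2 + 8 = 28
  Machine 3: 5 + 3 + 1 + 10 = 19
Max machine load = 28
Job totals:
  Job 1: 19
  Job 2: 13
  Job 3: 13
  Job 4: 21
Max job total = 21
Lower bound = max(28, 21) = 28

28


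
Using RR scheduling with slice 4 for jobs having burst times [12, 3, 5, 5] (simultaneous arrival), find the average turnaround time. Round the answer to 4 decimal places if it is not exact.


Time quantum = 4
Execution trace:
  J1 runs 4 units, time = 4
  J2 runs 3 units, time = 7
  J3 runs 4 units, time = 11
  J4 runs 4 units, time = 15
  J1 runs 4 units, time = 19
  J3 runs 1 units, time = 20
  J4 runs 1 units, time = 21
  J1 runs 4 units, time = 25
Finish times: [25, 7, 20, 21]
Average turnaround = 73/4 = 18.25

18.25


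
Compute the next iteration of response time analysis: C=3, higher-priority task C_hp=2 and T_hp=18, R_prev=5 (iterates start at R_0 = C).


R_next = C + ceil(R_prev / T_hp) * C_hp
ceil(5 / 18) = ceil(0.2778) = 1
Interference = 1 * 2 = 2
R_next = 3 + 2 = 5
R_next = R_prev, so the iteration has converged (response time = 5).

5


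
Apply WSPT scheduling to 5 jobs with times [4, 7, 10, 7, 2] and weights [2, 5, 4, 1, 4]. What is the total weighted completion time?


Compute p/w ratios and sort ascending (WSPT): [(2, 4), (7, 5), (4, 2), (10, 4), (7, 1)]
Compute weighted completion times:
  Job (p=2,w=4): C=2, w*C=4*2=8
  Job (p=7,w=5): C=9, w*C=5*9=45
  Job (p=4,w=2): C=13, w*C=2*13=26
  Job (p=10,w=4): C=23, w*C=4*23=92
  Job (p=7,w=1): C=30, w*C=1*30=30
Total weighted completion time = 201

201


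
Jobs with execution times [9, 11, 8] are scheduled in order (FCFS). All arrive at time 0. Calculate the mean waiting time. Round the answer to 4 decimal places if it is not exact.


FCFS order (as given): [9, 11, 8]
Waiting times:
  Job 1: wait = 0
  Job 2: wait = 9
  Job 3: wait = 20
Sum of waiting times = 29
Average waiting time = 29/3 = 9.6667

9.6667


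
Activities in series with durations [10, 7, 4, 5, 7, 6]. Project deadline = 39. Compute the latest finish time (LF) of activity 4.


LF(activity 4) = deadline - sum of successor durations
Successors: activities 5 through 6 with durations [7, 6]
Sum of successor durations = 13
LF = 39 - 13 = 26

26


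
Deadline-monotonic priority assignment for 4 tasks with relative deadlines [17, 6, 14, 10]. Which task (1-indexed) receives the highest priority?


Sort tasks by relative deadline (ascending):
  Task 2: deadline = 6
  Task 4: deadline = 10
  Task 3: deadline = 14
  Task 1: deadline = 17
Priority order (highest first): [2, 4, 3, 1]
Highest priority task = 2

2


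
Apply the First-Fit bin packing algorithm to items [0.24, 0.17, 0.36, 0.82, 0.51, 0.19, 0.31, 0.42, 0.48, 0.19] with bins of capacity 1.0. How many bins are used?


Place items sequentially using First-Fit:
  Item 0.24 -> new Bin 1
  Item 0.17 -> Bin 1 (now 0.41)
  Item 0.36 -> Bin 1 (now 0.77)
  Item 0.82 -> new Bin 2
  Item 0.51 -> new Bin 3
  Item 0.19 -> Bin 1 (now 0.96)
  Item 0.31 -> Bin 3 (now 0.82)
  Item 0.42 -> new Bin 4
  Item 0.48 -> Bin 4 (now 0.9)
  Item 0.19 -> new Bin 5
Total bins used = 5

5


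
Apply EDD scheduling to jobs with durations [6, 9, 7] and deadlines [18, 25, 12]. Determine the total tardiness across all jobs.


Sort by due date (EDD order): [(7, 12), (6, 18), (9, 25)]
Compute completion times and tardiness:
  Job 1: p=7, d=12, C=7, tardiness=max(0,7-12)=0
  Job 2: p=6, d=18, C=13, tardiness=max(0,13-18)=0
  Job 3: p=9, d=25, C=22, tardiness=max(0,22-25)=0
Total tardiness = 0

0


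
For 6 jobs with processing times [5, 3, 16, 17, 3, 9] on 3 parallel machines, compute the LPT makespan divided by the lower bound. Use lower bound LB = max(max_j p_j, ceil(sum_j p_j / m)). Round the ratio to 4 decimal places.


LPT order: [17, 16, 9, 5, 3, 3]
Machine loads after assignment: [17, 19, 17]
LPT makespan = 19
Lower bound = max(max_job, ceil(total/3)) = max(17, 18) = 18
Ratio = 19 / 18 = 1.0556

1.0556


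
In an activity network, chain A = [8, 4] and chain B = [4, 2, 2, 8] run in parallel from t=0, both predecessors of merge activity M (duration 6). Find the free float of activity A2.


ES(A2) = sum of predecessors on chain A = 8
EF(A2) = ES + duration = 8 + 4 = 12
Successor of A2 is M. ES(M) = max(sum(A), sum(B)) = max(12, 16) = 16
Free float = ES(successor) - EF(current) = 16 - 12 = 4

4


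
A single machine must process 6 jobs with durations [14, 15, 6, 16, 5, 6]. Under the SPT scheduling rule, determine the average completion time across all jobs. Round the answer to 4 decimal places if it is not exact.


Sort jobs by processing time (SPT order): [5, 6, 6, 14, 15, 16]
Compute completion times sequentially:
  Job 1: processing = 5, completes at 5
  Job 2: processing = 6, completes at 11
  Job 3: processing = 6, completes at 17
  Job 4: processing = 14, completes at 31
  Job 5: processing = 15, completes at 46
  Job 6: processing = 16, completes at 62
Sum of completion times = 172
Average completion time = 172/6 = 28.6667

28.6667


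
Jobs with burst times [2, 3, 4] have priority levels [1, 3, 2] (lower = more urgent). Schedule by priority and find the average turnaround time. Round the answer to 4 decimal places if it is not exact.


Sort by priority (ascending = highest first):
Order: [(1, 2), (2, 4), (3, 3)]
Completion times:
  Priority 1, burst=2, C=2
  Priority 2, burst=4, C=6
  Priority 3, burst=3, C=9
Average turnaround = 17/3 = 5.6667

5.6667


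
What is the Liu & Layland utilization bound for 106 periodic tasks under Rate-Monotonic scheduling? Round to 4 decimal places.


Compute 2^(1/106) = 1.0065605511
Subtract 1: 1.0065605511 - 1 = 0.0065605511
Multiply by n: 106 * 0.0065605511 = 0.6954184166
Round to 4 dp: 0.6954

0.6954


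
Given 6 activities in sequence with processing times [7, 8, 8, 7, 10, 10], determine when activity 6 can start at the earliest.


Activity 6 starts after activities 1 through 5 complete.
Predecessor durations: [7, 8, 8, 7, 10]
ES = 7 + 8 + 8 + 7 + 10 = 40

40


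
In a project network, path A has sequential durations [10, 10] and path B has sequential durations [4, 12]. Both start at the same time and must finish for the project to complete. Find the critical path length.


Path A total = 10 + 10 = 20
Path B total = 4 + 12 = 16
Critical path = longest path = max(20, 16) = 20

20


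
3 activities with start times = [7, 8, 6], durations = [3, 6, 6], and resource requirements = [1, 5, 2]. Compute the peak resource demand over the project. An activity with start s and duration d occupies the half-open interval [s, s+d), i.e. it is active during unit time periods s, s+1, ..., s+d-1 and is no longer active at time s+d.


Each activity i is active on [start_i, start_i + duration_i).
Compute total resource usage per time slot:
  t=0: active resources = [], total = 0
  t=1: active resources = [], total = 0
  t=2: active resources = [], total = 0
  t=3: active resources = [], total = 0
  t=4: active resources = [], total = 0
  t=5: active resources = [], total = 0
  t=6: active resources = [2], total = 2
  t=7: active resources = [1, 2], total = 3
  t=8: active resources = [1, 5, 2], total = 8
  t=9: active resources = [1, 5, 2], total = 8
  t=10: active resources = [5, 2], total = 7
  t=11: active resources = [5, 2], total = 7
  t=12: active resources = [5], total = 5
  t=13: active resources = [5], total = 5
Peak resource demand = 8

8


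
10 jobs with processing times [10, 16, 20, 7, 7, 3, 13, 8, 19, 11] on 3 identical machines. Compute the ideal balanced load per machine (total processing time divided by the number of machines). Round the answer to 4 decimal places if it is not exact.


Total processing time = 10 + 16 + 20 + 7 + 7 + 3 + 13 + 8 + 19 + 11 = 114
Number of machines = 3
Ideal balanced load = 114 / 3 = 38.0

38.0


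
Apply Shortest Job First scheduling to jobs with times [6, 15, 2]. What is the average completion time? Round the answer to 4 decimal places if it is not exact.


SJF order (ascending): [2, 6, 15]
Completion times:
  Job 1: burst=2, C=2
  Job 2: burst=6, C=8
  Job 3: burst=15, C=23
Average completion = 33/3 = 11.0

11.0


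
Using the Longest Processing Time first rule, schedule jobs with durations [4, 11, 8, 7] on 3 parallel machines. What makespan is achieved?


Sort jobs in decreasing order (LPT): [11, 8, 7, 4]
Assign each job to the least loaded machine:
  Machine 1: jobs [11], load = 11
  Machine 2: jobs [8], load = 8
  Machine 3: jobs [7, 4], load = 11
Makespan = max load = 11

11


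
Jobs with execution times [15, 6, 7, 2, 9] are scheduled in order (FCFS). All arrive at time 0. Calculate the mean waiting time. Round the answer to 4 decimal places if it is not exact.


FCFS order (as given): [15, 6, 7, 2, 9]
Waiting times:
  Job 1: wait = 0
  Job 2: wait = 15
  Job 3: wait = 21
  Job 4: wait = 28
  Job 5: wait = 30
Sum of waiting times = 94
Average waiting time = 94/5 = 18.8

18.8


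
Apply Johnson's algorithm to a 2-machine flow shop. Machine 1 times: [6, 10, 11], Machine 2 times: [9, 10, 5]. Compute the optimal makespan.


Apply Johnson's rule:
  Group 1 (a <= b): [(1, 6, 9), (2, 10, 10)]
  Group 2 (a > b): [(3, 11, 5)]
Optimal job order: [1, 2, 3]
Schedule:
  Job 1: M1 done at 6, M2 done at 15
  Job 2: M1 done at 16, M2 done at 26
  Job 3: M1 done at 27, M2 done at 32
Makespan = 32

32


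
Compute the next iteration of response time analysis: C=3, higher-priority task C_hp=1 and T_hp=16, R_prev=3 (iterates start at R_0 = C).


R_next = C + ceil(R_prev / T_hp) * C_hp
ceil(3 / 16) = ceil(0.1875) = 1
Interference = 1 * 1 = 1
R_next = 3 + 1 = 4

4


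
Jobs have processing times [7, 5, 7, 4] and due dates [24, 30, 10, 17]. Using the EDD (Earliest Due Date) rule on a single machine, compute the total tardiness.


Sort by due date (EDD order): [(7, 10), (4, 17), (7, 24), (5, 30)]
Compute completion times and tardiness:
  Job 1: p=7, d=10, C=7, tardiness=max(0,7-10)=0
  Job 2: p=4, d=17, C=11, tardiness=max(0,11-17)=0
  Job 3: p=7, d=24, C=18, tardiness=max(0,18-24)=0
  Job 4: p=5, d=30, C=23, tardiness=max(0,23-30)=0
Total tardiness = 0

0


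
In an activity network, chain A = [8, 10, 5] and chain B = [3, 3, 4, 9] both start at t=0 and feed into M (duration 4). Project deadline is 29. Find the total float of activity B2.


Forward pass: ES(B2) = sum of predecessors on chain B = 3
EF = ES + duration = 3 + 3 = 6
Backward pass: LF(M) = deadline = 29; LS(M) = 29 - 4 = 25
LF(B2) = LS(M) - sum(successors on chain B) = 25 - 13 = 12
LS = LF - duration = 12 - 3 = 9
Total float = LS - ES = 9 - 3 = 6

6


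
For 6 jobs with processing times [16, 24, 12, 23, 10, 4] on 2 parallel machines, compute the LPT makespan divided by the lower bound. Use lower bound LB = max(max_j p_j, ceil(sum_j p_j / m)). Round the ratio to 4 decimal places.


LPT order: [24, 23, 16, 12, 10, 4]
Machine loads after assignment: [46, 43]
LPT makespan = 46
Lower bound = max(max_job, ceil(total/2)) = max(24, 45) = 45
Ratio = 46 / 45 = 1.0222

1.0222


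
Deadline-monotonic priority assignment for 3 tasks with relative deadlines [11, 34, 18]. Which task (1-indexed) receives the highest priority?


Sort tasks by relative deadline (ascending):
  Task 1: deadline = 11
  Task 3: deadline = 18
  Task 2: deadline = 34
Priority order (highest first): [1, 3, 2]
Highest priority task = 1

1


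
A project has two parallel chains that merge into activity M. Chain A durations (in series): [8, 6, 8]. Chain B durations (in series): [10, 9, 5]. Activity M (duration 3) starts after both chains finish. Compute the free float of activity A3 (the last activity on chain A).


ES(A3) = sum of predecessors on chain A = 14
EF(A3) = ES + duration = 14 + 8 = 22
Successor of A3 is M. ES(M) = max(sum(A), sum(B)) = max(22, 24) = 24
Free float = ES(successor) - EF(current) = 24 - 22 = 2

2


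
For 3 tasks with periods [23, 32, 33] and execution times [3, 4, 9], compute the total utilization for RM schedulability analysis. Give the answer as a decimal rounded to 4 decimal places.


Compute individual utilizations (exact fractions):
  Task 1: C/T = 3/23 (approx. 0.1304)
  Task 2: C/T = 4/32 = 1/8 (approx. 0.125)
  Task 3: C/T = 9/33 = 3/11 (approx. 0.2727)
Total utilization U = 3/23 + 1/8 + 3/11 = 1069/2024
Rounded to 4 decimal places: U = 0.5282
RM (Liu & Layland) bound for 3 tasks = 0.779763; compare with U = 1069/2024 (approx. 0.528162)
U <= bound, so schedulable by RM sufficient condition.

0.5282


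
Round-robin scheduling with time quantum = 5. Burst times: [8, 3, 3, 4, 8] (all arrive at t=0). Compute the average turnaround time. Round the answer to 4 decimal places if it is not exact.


Time quantum = 5
Execution trace:
  J1 runs 5 units, time = 5
  J2 runs 3 units, time = 8
  J3 runs 3 units, time = 11
  J4 runs 4 units, time = 15
  J5 runs 5 units, time = 20
  J1 runs 3 units, time = 23
  J5 runs 3 units, time = 26
Finish times: [23, 8, 11, 15, 26]
Average turnaround = 83/5 = 16.6

16.6


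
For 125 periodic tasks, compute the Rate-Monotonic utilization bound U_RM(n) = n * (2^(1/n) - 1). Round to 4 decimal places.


Compute 2^(1/125) = 1.0055605804
Subtract 1: 1.0055605804 - 1 = 0.0055605804
Multiply by n: 125 * 0.0055605804 = 0.6950725500
Round to 4 dp: 0.6951

0.6951


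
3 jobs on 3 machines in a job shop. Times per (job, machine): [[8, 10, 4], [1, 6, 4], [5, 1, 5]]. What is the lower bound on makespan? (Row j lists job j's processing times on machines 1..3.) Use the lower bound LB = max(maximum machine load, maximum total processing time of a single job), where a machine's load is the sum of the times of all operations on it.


Machine loads:
  Machine 1: 8 + 1 + 5 = 14
  Machine 2: 10 + 6 + 1 = 17
  Machine 3: 4 + 4 + 5 = 13
Max machine load = 17
Job totals:
  Job 1: 22
  Job 2: 11
  Job 3: 11
Max job total = 22
Lower bound = max(17, 22) = 22

22


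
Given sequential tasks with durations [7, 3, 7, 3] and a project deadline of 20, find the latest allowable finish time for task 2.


LF(activity 2) = deadline - sum of successor durations
Successors: activities 3 through 4 with durations [7, 3]
Sum of successor durations = 10
LF = 20 - 10 = 10

10


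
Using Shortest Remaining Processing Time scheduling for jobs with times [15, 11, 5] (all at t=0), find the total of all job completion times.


Since all jobs arrive at t=0, SRPT equals SPT ordering.
SPT order: [5, 11, 15]
Completion times:
  Job 1: p=5, C=5
  Job 2: p=11, C=16
  Job 3: p=15, C=31
Total completion time = 5 + 16 + 31 = 52

52


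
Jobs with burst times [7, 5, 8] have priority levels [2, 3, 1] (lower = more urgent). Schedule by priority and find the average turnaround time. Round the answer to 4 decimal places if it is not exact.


Sort by priority (ascending = highest first):
Order: [(1, 8), (2, 7), (3, 5)]
Completion times:
  Priority 1, burst=8, C=8
  Priority 2, burst=7, C=15
  Priority 3, burst=5, C=20
Average turnaround = 43/3 = 14.3333

14.3333


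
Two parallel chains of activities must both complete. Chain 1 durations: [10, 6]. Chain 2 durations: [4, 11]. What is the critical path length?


Path A total = 10 + 6 = 16
Path B total = 4 + 11 = 15
Critical path = longest path = max(16, 15) = 16

16


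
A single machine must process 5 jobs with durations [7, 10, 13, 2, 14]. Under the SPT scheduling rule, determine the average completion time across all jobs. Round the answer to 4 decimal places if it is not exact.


Sort jobs by processing time (SPT order): [2, 7, 10, 13, 14]
Compute completion times sequentially:
  Job 1: processing = 2, completes at 2
  Job 2: processing = 7, completes at 9
  Job 3: processing = 10, completes at 19
  Job 4: processing = 13, completes at 32
  Job 5: processing = 14, completes at 46
Sum of completion times = 108
Average completion time = 108/5 = 21.6

21.6


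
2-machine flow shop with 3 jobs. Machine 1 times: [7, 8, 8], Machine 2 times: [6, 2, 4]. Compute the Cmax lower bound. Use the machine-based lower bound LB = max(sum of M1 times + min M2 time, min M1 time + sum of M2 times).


LB1 = sum(M1 times) + min(M2 times) = 23 + 2 = 25
LB2 = min(M1 times) + sum(M2 times) = 7 + 12 = 19
Lower bound = max(LB1, LB2) = max(25, 19) = 25

25


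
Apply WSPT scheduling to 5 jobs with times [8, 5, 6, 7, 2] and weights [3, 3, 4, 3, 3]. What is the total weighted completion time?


Compute p/w ratios and sort ascending (WSPT): [(2, 3), (6, 4), (5, 3), (7, 3), (8, 3)]
Compute weighted completion times:
  Job (p=2,w=3): C=2, w*C=3*2=6
  Job (p=6,w=4): C=8, w*C=4*8=32
  Job (p=5,w=3): C=13, w*C=3*13=39
  Job (p=7,w=3): C=20, w*C=3*20=60
  Job (p=8,w=3): C=28, w*C=3*28=84
Total weighted completion time = 221

221


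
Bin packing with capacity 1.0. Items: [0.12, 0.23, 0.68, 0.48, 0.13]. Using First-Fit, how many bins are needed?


Place items sequentially using First-Fit:
  Item 0.12 -> new Bin 1
  Item 0.23 -> Bin 1 (now 0.35)
  Item 0.68 -> new Bin 2
  Item 0.48 -> Bin 1 (now 0.83)
  Item 0.13 -> Bin 1 (now 0.96)
Total bins used = 2

2


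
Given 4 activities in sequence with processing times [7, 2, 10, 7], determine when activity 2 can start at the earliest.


Activity 2 starts after activities 1 through 1 complete.
Predecessor durations: [7]
ES = 7 = 7

7


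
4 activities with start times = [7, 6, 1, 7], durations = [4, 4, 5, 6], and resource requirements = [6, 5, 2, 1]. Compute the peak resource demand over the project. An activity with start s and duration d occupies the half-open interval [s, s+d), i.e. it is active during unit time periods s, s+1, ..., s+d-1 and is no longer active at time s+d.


Each activity i is active on [start_i, start_i + duration_i).
Compute total resource usage per time slot:
  t=0: active resources = [], total = 0
  t=1: active resources = [2], total = 2
  t=2: active resources = [2], total = 2
  t=3: active resources = [2], total = 2
  t=4: active resources = [2], total = 2
  t=5: active resources = [2], total = 2
  t=6: active resources = [5], total = 5
  t=7: active resources = [6, 5, 1], total = 12
  t=8: active resources = [6, 5, 1], total = 12
  t=9: active resources = [6, 5, 1], total = 12
  t=10: active resources = [6, 1], total = 7
  t=11: active resources = [1], total = 1
  t=12: active resources = [1], total = 1
Peak resource demand = 12

12
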